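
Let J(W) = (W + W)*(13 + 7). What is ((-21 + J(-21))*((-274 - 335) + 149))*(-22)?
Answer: -8713320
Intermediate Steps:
J(W) = 40*W (J(W) = (2*W)*20 = 40*W)
((-21 + J(-21))*((-274 - 335) + 149))*(-22) = ((-21 + 40*(-21))*((-274 - 335) + 149))*(-22) = ((-21 - 840)*(-609 + 149))*(-22) = -861*(-460)*(-22) = 396060*(-22) = -8713320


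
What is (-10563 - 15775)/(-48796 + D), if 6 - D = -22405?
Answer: 26338/26385 ≈ 0.99822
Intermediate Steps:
D = 22411 (D = 6 - 1*(-22405) = 6 + 22405 = 22411)
(-10563 - 15775)/(-48796 + D) = (-10563 - 15775)/(-48796 + 22411) = -26338/(-26385) = -26338*(-1/26385) = 26338/26385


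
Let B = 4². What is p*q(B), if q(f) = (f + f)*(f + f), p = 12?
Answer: 12288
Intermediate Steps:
B = 16
q(f) = 4*f² (q(f) = (2*f)*(2*f) = 4*f²)
p*q(B) = 12*(4*16²) = 12*(4*256) = 12*1024 = 12288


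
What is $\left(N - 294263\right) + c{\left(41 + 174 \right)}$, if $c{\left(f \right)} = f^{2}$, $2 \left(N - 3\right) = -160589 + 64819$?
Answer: $-295920$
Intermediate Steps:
$N = -47882$ ($N = 3 + \frac{-160589 + 64819}{2} = 3 + \frac{1}{2} \left(-95770\right) = 3 - 47885 = -47882$)
$\left(N - 294263\right) + c{\left(41 + 174 \right)} = \left(-47882 - 294263\right) + \left(41 + 174\right)^{2} = -342145 + 215^{2} = -342145 + 46225 = -295920$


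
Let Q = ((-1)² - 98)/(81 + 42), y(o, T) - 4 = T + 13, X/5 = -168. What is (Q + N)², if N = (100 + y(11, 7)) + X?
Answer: 7773067225/15129 ≈ 5.1379e+5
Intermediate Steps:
X = -840 (X = 5*(-168) = -840)
y(o, T) = 17 + T (y(o, T) = 4 + (T + 13) = 4 + (13 + T) = 17 + T)
Q = -97/123 (Q = (1 - 98)/123 = -97*1/123 = -97/123 ≈ -0.78862)
N = -716 (N = (100 + (17 + 7)) - 840 = (100 + 24) - 840 = 124 - 840 = -716)
(Q + N)² = (-97/123 - 716)² = (-88165/123)² = 7773067225/15129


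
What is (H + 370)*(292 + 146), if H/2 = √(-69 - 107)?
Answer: 162060 + 3504*I*√11 ≈ 1.6206e+5 + 11621.0*I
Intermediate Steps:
H = 8*I*√11 (H = 2*√(-69 - 107) = 2*√(-176) = 2*(4*I*√11) = 8*I*√11 ≈ 26.533*I)
(H + 370)*(292 + 146) = (8*I*√11 + 370)*(292 + 146) = (370 + 8*I*√11)*438 = 162060 + 3504*I*√11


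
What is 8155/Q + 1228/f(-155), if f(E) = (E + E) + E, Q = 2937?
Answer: 61813/455235 ≈ 0.13578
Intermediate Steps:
f(E) = 3*E (f(E) = 2*E + E = 3*E)
8155/Q + 1228/f(-155) = 8155/2937 + 1228/((3*(-155))) = 8155*(1/2937) + 1228/(-465) = 8155/2937 + 1228*(-1/465) = 8155/2937 - 1228/465 = 61813/455235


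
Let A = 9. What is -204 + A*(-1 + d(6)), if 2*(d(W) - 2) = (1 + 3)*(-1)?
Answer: -213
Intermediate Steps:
d(W) = 0 (d(W) = 2 + ((1 + 3)*(-1))/2 = 2 + (4*(-1))/2 = 2 + (½)*(-4) = 2 - 2 = 0)
-204 + A*(-1 + d(6)) = -204 + 9*(-1 + 0) = -204 + 9*(-1) = -204 - 9 = -213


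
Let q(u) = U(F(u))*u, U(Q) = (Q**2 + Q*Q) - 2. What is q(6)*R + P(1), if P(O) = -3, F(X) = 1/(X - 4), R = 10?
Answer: -93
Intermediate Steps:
F(X) = 1/(-4 + X)
U(Q) = -2 + 2*Q**2 (U(Q) = (Q**2 + Q**2) - 2 = 2*Q**2 - 2 = -2 + 2*Q**2)
q(u) = u*(-2 + 2/(-4 + u)**2) (q(u) = (-2 + 2*(1/(-4 + u))**2)*u = (-2 + 2/(-4 + u)**2)*u = u*(-2 + 2/(-4 + u)**2))
q(6)*R + P(1) = (-2*6 + 2*6/(-4 + 6)**2)*10 - 3 = (-12 + 2*6/2**2)*10 - 3 = (-12 + 2*6*(1/4))*10 - 3 = (-12 + 3)*10 - 3 = -9*10 - 3 = -90 - 3 = -93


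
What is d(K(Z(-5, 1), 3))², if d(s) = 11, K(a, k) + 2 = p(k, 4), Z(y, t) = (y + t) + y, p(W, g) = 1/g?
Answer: 121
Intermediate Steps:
Z(y, t) = t + 2*y (Z(y, t) = (t + y) + y = t + 2*y)
K(a, k) = -7/4 (K(a, k) = -2 + 1/4 = -2 + ¼ = -7/4)
d(K(Z(-5, 1), 3))² = 11² = 121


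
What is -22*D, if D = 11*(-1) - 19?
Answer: 660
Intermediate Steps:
D = -30 (D = -11 - 19 = -30)
-22*D = -22*(-30) = 660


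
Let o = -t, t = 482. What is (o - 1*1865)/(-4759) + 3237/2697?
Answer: 7244914/4278341 ≈ 1.6934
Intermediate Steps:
o = -482 (o = -1*482 = -482)
(o - 1*1865)/(-4759) + 3237/2697 = (-482 - 1*1865)/(-4759) + 3237/2697 = (-482 - 1865)*(-1/4759) + 3237*(1/2697) = -2347*(-1/4759) + 1079/899 = 2347/4759 + 1079/899 = 7244914/4278341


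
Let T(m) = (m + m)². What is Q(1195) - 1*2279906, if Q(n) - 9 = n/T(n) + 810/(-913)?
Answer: -9949793564467/4364140 ≈ -2.2799e+6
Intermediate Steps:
T(m) = 4*m² (T(m) = (2*m)² = 4*m²)
Q(n) = 7407/913 + 1/(4*n) (Q(n) = 9 + (n/((4*n²)) + 810/(-913)) = 9 + (n*(1/(4*n²)) + 810*(-1/913)) = 9 + (1/(4*n) - 810/913) = 9 + (-810/913 + 1/(4*n)) = 7407/913 + 1/(4*n))
Q(1195) - 1*2279906 = (1/3652)*(913 + 29628*1195)/1195 - 1*2279906 = (1/3652)*(1/1195)*(913 + 35405460) - 2279906 = (1/3652)*(1/1195)*35406373 - 2279906 = 35406373/4364140 - 2279906 = -9949793564467/4364140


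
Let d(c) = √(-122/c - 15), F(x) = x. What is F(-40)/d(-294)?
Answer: 35*I*√402/67 ≈ 10.474*I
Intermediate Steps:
d(c) = √(-15 - 122/c)
F(-40)/d(-294) = -40/√(-15 - 122/(-294)) = -40/√(-15 - 122*(-1/294)) = -40/√(-15 + 61/147) = -40*(-7*I*√402/536) = -(-35)*I*√402/67 = 35*I*√402/67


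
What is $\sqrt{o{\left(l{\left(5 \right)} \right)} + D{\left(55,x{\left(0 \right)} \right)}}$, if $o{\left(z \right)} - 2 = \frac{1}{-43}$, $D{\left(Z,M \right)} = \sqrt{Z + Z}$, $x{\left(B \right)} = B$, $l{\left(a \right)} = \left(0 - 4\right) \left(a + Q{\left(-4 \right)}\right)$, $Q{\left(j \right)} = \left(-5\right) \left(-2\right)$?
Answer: $\frac{\sqrt{3655 + 1849 \sqrt{110}}}{43} \approx 3.5306$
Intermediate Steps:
$Q{\left(j \right)} = 10$
$l{\left(a \right)} = -40 - 4 a$ ($l{\left(a \right)} = \left(0 - 4\right) \left(a + 10\right) = - 4 \left(10 + a\right) = -40 - 4 a$)
$D{\left(Z,M \right)} = \sqrt{2} \sqrt{Z}$ ($D{\left(Z,M \right)} = \sqrt{2 Z} = \sqrt{2} \sqrt{Z}$)
$o{\left(z \right)} = \frac{85}{43}$ ($o{\left(z \right)} = 2 + \frac{1}{-43} = 2 - \frac{1}{43} = \frac{85}{43}$)
$\sqrt{o{\left(l{\left(5 \right)} \right)} + D{\left(55,x{\left(0 \right)} \right)}} = \sqrt{\frac{85}{43} + \sqrt{2} \sqrt{55}} = \sqrt{\frac{85}{43} + \sqrt{110}}$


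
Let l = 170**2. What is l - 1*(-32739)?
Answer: 61639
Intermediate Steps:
l = 28900
l - 1*(-32739) = 28900 - 1*(-32739) = 28900 + 32739 = 61639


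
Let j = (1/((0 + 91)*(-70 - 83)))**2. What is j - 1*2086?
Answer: -404370951893/193849929 ≈ -2086.0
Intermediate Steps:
j = 1/193849929 (j = (1/(91*(-153)))**2 = (1/(-13923))**2 = (-1/13923)**2 = 1/193849929 ≈ 5.1586e-9)
j - 1*2086 = 1/193849929 - 1*2086 = 1/193849929 - 2086 = -404370951893/193849929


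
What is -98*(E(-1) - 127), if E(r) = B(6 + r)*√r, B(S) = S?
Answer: 12446 - 490*I ≈ 12446.0 - 490.0*I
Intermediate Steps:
E(r) = √r*(6 + r) (E(r) = (6 + r)*√r = √r*(6 + r))
-98*(E(-1) - 127) = -98*(√(-1)*(6 - 1) - 127) = -98*(I*5 - 127) = -98*(5*I - 127) = -98*(-127 + 5*I) = 12446 - 490*I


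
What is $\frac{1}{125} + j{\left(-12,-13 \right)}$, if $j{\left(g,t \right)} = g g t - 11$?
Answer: $- \frac{235374}{125} \approx -1883.0$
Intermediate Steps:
$j{\left(g,t \right)} = -11 + t g^{2}$ ($j{\left(g,t \right)} = g^{2} t - 11 = t g^{2} - 11 = -11 + t g^{2}$)
$\frac{1}{125} + j{\left(-12,-13 \right)} = \frac{1}{125} - \left(11 + 13 \left(-12\right)^{2}\right) = \frac{1}{125} - 1883 = - \frac{235374}{125}$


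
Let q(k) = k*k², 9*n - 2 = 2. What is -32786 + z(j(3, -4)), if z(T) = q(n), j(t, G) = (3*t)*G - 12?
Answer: -23900930/729 ≈ -32786.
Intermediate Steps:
n = 4/9 (n = 2/9 + (⅑)*2 = 2/9 + 2/9 = 4/9 ≈ 0.44444)
j(t, G) = -12 + 3*G*t (j(t, G) = 3*G*t - 12 = -12 + 3*G*t)
q(k) = k³
z(T) = 64/729 (z(T) = (4/9)³ = 64/729)
-32786 + z(j(3, -4)) = -32786 + 64/729 = -23900930/729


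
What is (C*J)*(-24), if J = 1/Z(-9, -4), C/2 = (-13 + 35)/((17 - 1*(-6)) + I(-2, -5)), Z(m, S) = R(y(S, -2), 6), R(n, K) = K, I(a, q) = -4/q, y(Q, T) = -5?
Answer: -880/119 ≈ -7.3950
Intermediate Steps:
Z(m, S) = 6
C = 220/119 (C = 2*((-13 + 35)/((17 - 1*(-6)) - 4/(-5))) = 2*(22/((17 + 6) - 4*(-⅕))) = 2*(22/(23 + ⅘)) = 2*(22/(119/5)) = 2*(22*(5/119)) = 2*(110/119) = 220/119 ≈ 1.8487)
J = ⅙ (J = 1/6 = ⅙ ≈ 0.16667)
(C*J)*(-24) = ((220/119)*(⅙))*(-24) = (110/357)*(-24) = -880/119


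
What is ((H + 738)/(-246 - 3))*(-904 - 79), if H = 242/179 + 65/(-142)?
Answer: 18461932379/6329082 ≈ 2917.0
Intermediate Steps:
H = 22729/25418 (H = 242*(1/179) + 65*(-1/142) = 242/179 - 65/142 = 22729/25418 ≈ 0.89421)
((H + 738)/(-246 - 3))*(-904 - 79) = ((22729/25418 + 738)/(-246 - 3))*(-904 - 79) = ((18781213/25418)/(-249))*(-983) = ((18781213/25418)*(-1/249))*(-983) = -18781213/6329082*(-983) = 18461932379/6329082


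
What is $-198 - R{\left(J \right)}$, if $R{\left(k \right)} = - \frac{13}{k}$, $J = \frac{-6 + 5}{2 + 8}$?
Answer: $-328$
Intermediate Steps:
$J = - \frac{1}{10} \approx -0.1$
$-198 - R{\left(J \right)} = -198 - - \frac{13}{- \frac{1}{10}} = -198 - \left(-13\right) \left(-10\right) = -198 - 130 = -328$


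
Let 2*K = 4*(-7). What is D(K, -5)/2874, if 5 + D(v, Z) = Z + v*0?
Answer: -5/1437 ≈ -0.0034795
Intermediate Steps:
K = -14 (K = (4*(-7))/2 = (½)*(-28) = -14)
D(v, Z) = -5 + Z (D(v, Z) = -5 + (Z + v*0) = -5 + (Z + 0) = -5 + Z)
D(K, -5)/2874 = (-5 - 5)/2874 = -10*1/2874 = -5/1437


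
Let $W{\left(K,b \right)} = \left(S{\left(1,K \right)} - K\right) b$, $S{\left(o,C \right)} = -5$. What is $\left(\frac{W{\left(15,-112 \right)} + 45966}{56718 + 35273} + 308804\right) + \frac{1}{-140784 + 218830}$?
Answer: $\frac{2217071216652611}{7179529586} \approx 3.088 \cdot 10^{5}$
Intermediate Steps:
$W{\left(K,b \right)} = b \left(-5 - K\right)$ ($W{\left(K,b \right)} = \left(-5 - K\right) b = b \left(-5 - K\right)$)
$\left(\frac{W{\left(15,-112 \right)} + 45966}{56718 + 35273} + 308804\right) + \frac{1}{-140784 + 218830} = \left(\frac{\left(-1\right) \left(-112\right) \left(5 + 15\right) + 45966}{56718 + 35273} + 308804\right) + \frac{1}{-140784 + 218830} = \left(\frac{\left(-1\right) \left(-112\right) 20 + 45966}{91991} + 308804\right) + \frac{1}{78046} = \left(\left(2240 + 45966\right) \frac{1}{91991} + 308804\right) + \frac{1}{78046} = \left(48206 \cdot \frac{1}{91991} + 308804\right) + \frac{1}{78046} = \left(\frac{48206}{91991} + 308804\right) + \frac{1}{78046} = \frac{28407236970}{91991} + \frac{1}{78046} = \frac{2217071216652611}{7179529586}$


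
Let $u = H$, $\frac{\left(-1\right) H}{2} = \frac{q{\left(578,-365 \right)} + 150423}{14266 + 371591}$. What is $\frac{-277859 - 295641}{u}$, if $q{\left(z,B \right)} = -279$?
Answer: $\frac{18440749125}{25024} \approx 7.3692 \cdot 10^{5}$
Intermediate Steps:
$H = - \frac{100096}{128619}$ ($H = - 2 \frac{-279 + 150423}{14266 + 371591} = - 2 \cdot \frac{150144}{385857} = - 2 \cdot 150144 \cdot \frac{1}{385857} = \left(-2\right) \frac{50048}{128619} = - \frac{100096}{128619} \approx -0.77824$)
$u = - \frac{100096}{128619} \approx -0.77824$
$\frac{-277859 - 295641}{u} = \frac{-277859 - 295641}{- \frac{100096}{128619}} = \left(-277859 - 295641\right) \left(- \frac{128619}{100096}\right) = \left(-573500\right) \left(- \frac{128619}{100096}\right) = \frac{18440749125}{25024}$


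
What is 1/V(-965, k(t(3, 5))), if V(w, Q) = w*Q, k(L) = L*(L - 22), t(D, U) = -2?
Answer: -1/46320 ≈ -2.1589e-5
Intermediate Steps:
k(L) = L*(-22 + L)
V(w, Q) = Q*w
1/V(-965, k(t(3, 5))) = 1/(-2*(-22 - 2)*(-965)) = 1/(-2*(-24)*(-965)) = 1/(48*(-965)) = 1/(-46320) = -1/46320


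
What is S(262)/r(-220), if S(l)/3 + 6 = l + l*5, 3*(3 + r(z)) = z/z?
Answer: -7047/4 ≈ -1761.8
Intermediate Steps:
r(z) = -8/3 (r(z) = -3 + (z/z)/3 = -3 + (⅓)*1 = -3 + ⅓ = -8/3)
S(l) = -18 + 18*l (S(l) = -18 + 3*(l + l*5) = -18 + 3*(l + 5*l) = -18 + 3*(6*l) = -18 + 18*l)
S(262)/r(-220) = (-18 + 18*262)/(-8/3) = (-18 + 4716)*(-3/8) = 4698*(-3/8) = -7047/4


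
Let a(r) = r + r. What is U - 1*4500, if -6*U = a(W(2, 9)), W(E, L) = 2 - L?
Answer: -13493/3 ≈ -4497.7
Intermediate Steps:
a(r) = 2*r
U = 7/3 (U = -(2 - 1*9)/3 = -(2 - 9)/3 = -(-7)/3 = -1/6*(-14) = 7/3 ≈ 2.3333)
U - 1*4500 = 7/3 - 1*4500 = 7/3 - 4500 = -13493/3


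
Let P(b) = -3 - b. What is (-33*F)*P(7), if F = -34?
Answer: -11220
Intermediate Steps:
(-33*F)*P(7) = (-33*(-34))*(-3 - 1*7) = 1122*(-3 - 7) = 1122*(-10) = -11220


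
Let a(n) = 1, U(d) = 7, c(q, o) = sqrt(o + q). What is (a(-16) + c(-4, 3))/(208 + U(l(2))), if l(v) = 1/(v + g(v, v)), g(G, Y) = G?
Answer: 1/215 + I/215 ≈ 0.0046512 + 0.0046512*I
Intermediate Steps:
l(v) = 1/(2*v) (l(v) = 1/(v + v) = 1/(2*v))
(a(-16) + c(-4, 3))/(208 + U(l(2))) = (1 + sqrt(3 - 4))/(208 + 7) = (1 + sqrt(-1))/215 = (1 + I)*(1/215) = 1/215 + I/215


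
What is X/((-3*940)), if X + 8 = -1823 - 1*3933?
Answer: 1441/705 ≈ 2.0440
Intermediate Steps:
X = -5764 (X = -8 + (-1823 - 1*3933) = -8 + (-1823 - 3933) = -8 - 5756 = -5764)
X/((-3*940)) = -5764/((-3*940)) = -5764/(-2820) = -5764*(-1/2820) = 1441/705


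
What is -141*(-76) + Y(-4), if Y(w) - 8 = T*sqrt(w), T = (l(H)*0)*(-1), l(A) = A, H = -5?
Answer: 10724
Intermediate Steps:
T = 0 (T = -5*0*(-1) = 0*(-1) = 0)
Y(w) = 8 (Y(w) = 8 + 0*sqrt(w) = 8 + 0 = 8)
-141*(-76) + Y(-4) = -141*(-76) + 8 = 10716 + 8 = 10724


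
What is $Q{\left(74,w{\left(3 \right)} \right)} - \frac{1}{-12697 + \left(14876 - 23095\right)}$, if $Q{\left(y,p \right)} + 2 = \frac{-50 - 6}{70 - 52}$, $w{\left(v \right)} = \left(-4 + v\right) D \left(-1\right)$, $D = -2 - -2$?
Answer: $- \frac{106903}{20916} \approx -5.1111$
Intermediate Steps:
$D = 0$ ($D = -2 + 2 = 0$)
$w{\left(v \right)} = 0$ ($w{\left(v \right)} = \left(-4 + v\right) 0 \left(-1\right) = 0 \left(-1\right) = 0$)
$Q{\left(y,p \right)} = - \frac{46}{9}$ ($Q{\left(y,p \right)} = -2 + \frac{-50 - 6}{70 - 52} = -2 - \frac{56}{18} = -2 - \frac{28}{9} = - \frac{46}{9}$)
$Q{\left(74,w{\left(3 \right)} \right)} - \frac{1}{-12697 + \left(14876 - 23095\right)} = - \frac{46}{9} - \frac{1}{-12697 + \left(14876 - 23095\right)} = - \frac{46}{9} - \frac{1}{-12697 - 8219} = - \frac{46}{9} - \frac{1}{-20916} = - \frac{46}{9} - - \frac{1}{20916} = - \frac{46}{9} + \frac{1}{20916} = - \frac{106903}{20916}$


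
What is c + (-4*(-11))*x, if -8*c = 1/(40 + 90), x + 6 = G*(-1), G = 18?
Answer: -1098241/1040 ≈ -1056.0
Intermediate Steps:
x = -24 (x = -6 + 18*(-1) = -6 - 18 = -24)
c = -1/1040 (c = -1/(8*(40 + 90)) = -⅛/130 = -⅛*1/130 = -1/1040 ≈ -0.00096154)
c + (-4*(-11))*x = -1/1040 - 4*(-11)*(-24) = -1/1040 + 44*(-24) = -1/1040 - 1056 = -1098241/1040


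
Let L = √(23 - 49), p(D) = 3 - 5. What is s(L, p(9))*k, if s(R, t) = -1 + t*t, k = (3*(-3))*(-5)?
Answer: 135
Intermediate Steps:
p(D) = -2
k = 45 (k = -9*(-5) = 45)
L = I*√26 (L = √(-26) = I*√26 ≈ 5.099*I)
s(R, t) = -1 + t²
s(L, p(9))*k = (-1 + (-2)²)*45 = (-1 + 4)*45 = 3*45 = 135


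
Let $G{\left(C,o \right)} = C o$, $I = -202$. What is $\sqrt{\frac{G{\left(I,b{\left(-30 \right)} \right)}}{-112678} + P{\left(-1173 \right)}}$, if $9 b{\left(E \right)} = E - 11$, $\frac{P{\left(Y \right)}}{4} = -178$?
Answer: $\frac{i \sqrt{20339756657567}}{169017} \approx 26.683 i$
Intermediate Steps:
$P{\left(Y \right)} = -712$ ($P{\left(Y \right)} = 4 \left(-178\right) = -712$)
$b{\left(E \right)} = - \frac{11}{9} + \frac{E}{9}$ ($b{\left(E \right)} = \frac{E - 11}{9} = \frac{-11 + E}{9} = - \frac{11}{9} + \frac{E}{9}$)
$\sqrt{\frac{G{\left(I,b{\left(-30 \right)} \right)}}{-112678} + P{\left(-1173 \right)}} = \sqrt{\frac{\left(-202\right) \left(- \frac{11}{9} + \frac{1}{9} \left(-30\right)\right)}{-112678} - 712} = \sqrt{- 202 \left(- \frac{11}{9} - \frac{10}{3}\right) \left(- \frac{1}{112678}\right) - 712} = \sqrt{\left(-202\right) \left(- \frac{41}{9}\right) \left(- \frac{1}{112678}\right) - 712} = \sqrt{\frac{8282}{9} \left(- \frac{1}{112678}\right) - 712} = \sqrt{- \frac{4141}{507051} - 712} = \sqrt{- \frac{361024453}{507051}} = \frac{i \sqrt{20339756657567}}{169017}$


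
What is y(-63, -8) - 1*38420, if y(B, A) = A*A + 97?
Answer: -38259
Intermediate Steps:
y(B, A) = 97 + A² (y(B, A) = A² + 97 = 97 + A²)
y(-63, -8) - 1*38420 = (97 + (-8)²) - 1*38420 = (97 + 64) - 38420 = 161 - 38420 = -38259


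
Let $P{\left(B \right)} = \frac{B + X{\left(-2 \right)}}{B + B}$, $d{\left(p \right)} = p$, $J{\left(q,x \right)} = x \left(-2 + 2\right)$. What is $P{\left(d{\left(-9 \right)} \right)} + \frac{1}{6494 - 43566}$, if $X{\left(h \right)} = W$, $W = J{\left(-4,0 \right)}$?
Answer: $\frac{18535}{37072} \approx 0.49997$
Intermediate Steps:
$J{\left(q,x \right)} = 0$ ($J{\left(q,x \right)} = x 0 = 0$)
$W = 0$
$X{\left(h \right)} = 0$
$P{\left(B \right)} = \frac{1}{2}$ ($P{\left(B \right)} = \frac{B + 0}{B + B} = \frac{B}{2 B} = B \frac{1}{2 B} = \frac{1}{2}$)
$P{\left(d{\left(-9 \right)} \right)} + \frac{1}{6494 - 43566} = \frac{1}{2} + \frac{1}{6494 - 43566} = \frac{1}{2} + \frac{1}{-37072} = \frac{1}{2} - \frac{1}{37072} = \frac{18535}{37072}$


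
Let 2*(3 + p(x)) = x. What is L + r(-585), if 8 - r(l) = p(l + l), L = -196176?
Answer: -195580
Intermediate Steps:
p(x) = -3 + x/2
r(l) = 11 - l (r(l) = 8 - (-3 + (l + l)/2) = 8 - (-3 + (2*l)/2) = 8 - (-3 + l) = 8 + (3 - l) = 11 - l)
L + r(-585) = -196176 + (11 - 1*(-585)) = -196176 + (11 + 585) = -196176 + 596 = -195580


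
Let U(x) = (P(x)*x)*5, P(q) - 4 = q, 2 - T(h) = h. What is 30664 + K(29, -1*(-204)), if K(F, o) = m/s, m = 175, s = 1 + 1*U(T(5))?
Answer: 61303/2 ≈ 30652.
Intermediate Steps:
T(h) = 2 - h
P(q) = 4 + q
U(x) = 5*x*(4 + x) (U(x) = ((4 + x)*x)*5 = (x*(4 + x))*5 = 5*x*(4 + x))
s = -14 (s = 1 + 1*(5*(2 - 1*5)*(4 + (2 - 1*5))) = 1 + 1*(5*(2 - 5)*(4 + (2 - 5))) = 1 + 1*(5*(-3)*(4 - 3)) = 1 + 1*(5*(-3)*1) = 1 + 1*(-15) = 1 - 15 = -14)
K(F, o) = -25/2 (K(F, o) = 175/(-14) = 175*(-1/14) = -25/2)
30664 + K(29, -1*(-204)) = 30664 - 25/2 = 61303/2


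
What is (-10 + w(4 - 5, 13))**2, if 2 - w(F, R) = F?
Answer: 49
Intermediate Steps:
w(F, R) = 2 - F
(-10 + w(4 - 5, 13))**2 = (-10 + (2 - (4 - 5)))**2 = (-10 + (2 - 1*(-1)))**2 = (-10 + (2 + 1))**2 = (-10 + 3)**2 = (-7)**2 = 49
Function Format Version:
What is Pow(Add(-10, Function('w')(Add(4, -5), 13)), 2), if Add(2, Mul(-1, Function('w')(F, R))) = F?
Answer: 49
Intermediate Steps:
Function('w')(F, R) = Add(2, Mul(-1, F))
Pow(Add(-10, Function('w')(Add(4, -5), 13)), 2) = Pow(Add(-10, Add(2, Mul(-1, Add(4, -5)))), 2) = Pow(Add(-10, Add(2, Mul(-1, -1))), 2) = Pow(Add(-10, Add(2, 1)), 2) = Pow(Add(-10, 3), 2) = Pow(-7, 2) = 49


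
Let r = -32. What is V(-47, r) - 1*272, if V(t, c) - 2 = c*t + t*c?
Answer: 2738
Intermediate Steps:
V(t, c) = 2 + 2*c*t (V(t, c) = 2 + (c*t + t*c) = 2 + (c*t + c*t) = 2 + 2*c*t)
V(-47, r) - 1*272 = (2 + 2*(-32)*(-47)) - 1*272 = (2 + 3008) - 272 = 3010 - 272 = 2738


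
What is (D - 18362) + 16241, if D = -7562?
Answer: -9683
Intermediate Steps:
(D - 18362) + 16241 = (-7562 - 18362) + 16241 = -25924 + 16241 = -9683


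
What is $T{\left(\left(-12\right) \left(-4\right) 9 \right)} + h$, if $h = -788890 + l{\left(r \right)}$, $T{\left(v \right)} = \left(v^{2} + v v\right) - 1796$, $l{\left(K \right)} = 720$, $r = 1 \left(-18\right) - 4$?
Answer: $-416718$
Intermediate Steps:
$r = -22$ ($r = -18 - 4 = -22$)
$T{\left(v \right)} = -1796 + 2 v^{2}$ ($T{\left(v \right)} = \left(v^{2} + v^{2}\right) - 1796 = 2 v^{2} - 1796 = -1796 + 2 v^{2}$)
$h = -788170$ ($h = -788890 + 720 = -788170$)
$T{\left(\left(-12\right) \left(-4\right) 9 \right)} + h = \left(-1796 + 2 \left(\left(-12\right) \left(-4\right) 9\right)^{2}\right) - 788170 = \left(-1796 + 2 \left(48 \cdot 9\right)^{2}\right) - 788170 = \left(-1796 + 2 \cdot 432^{2}\right) - 788170 = \left(-1796 + 2 \cdot 186624\right) - 788170 = \left(-1796 + 373248\right) - 788170 = 371452 - 788170 = -416718$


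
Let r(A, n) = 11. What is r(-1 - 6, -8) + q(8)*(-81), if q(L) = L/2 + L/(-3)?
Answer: -97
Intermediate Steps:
q(L) = L/6 (q(L) = L*(½) + L*(-⅓) = L/2 - L/3 = L/6)
r(-1 - 6, -8) + q(8)*(-81) = 11 + ((⅙)*8)*(-81) = 11 + (4/3)*(-81) = 11 - 108 = -97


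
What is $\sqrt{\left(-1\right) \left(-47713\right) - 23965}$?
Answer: $2 \sqrt{5937} \approx 154.1$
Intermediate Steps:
$\sqrt{\left(-1\right) \left(-47713\right) - 23965} = \sqrt{47713 - 23965} = \sqrt{23748} = 2 \sqrt{5937}$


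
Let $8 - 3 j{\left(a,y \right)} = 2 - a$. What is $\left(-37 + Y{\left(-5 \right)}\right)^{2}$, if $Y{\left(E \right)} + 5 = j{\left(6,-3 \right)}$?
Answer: $1444$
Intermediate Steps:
$j{\left(a,y \right)} = 2 + \frac{a}{3}$ ($j{\left(a,y \right)} = \frac{8}{3} - \frac{2 - a}{3} = \frac{8}{3} + \left(- \frac{2}{3} + \frac{a}{3}\right) = 2 + \frac{a}{3}$)
$Y{\left(E \right)} = -1$ ($Y{\left(E \right)} = -5 + \left(2 + \frac{1}{3} \cdot 6\right) = -5 + \left(2 + 2\right) = -5 + 4 = -1$)
$\left(-37 + Y{\left(-5 \right)}\right)^{2} = \left(-37 - 1\right)^{2} = \left(-38\right)^{2} = 1444$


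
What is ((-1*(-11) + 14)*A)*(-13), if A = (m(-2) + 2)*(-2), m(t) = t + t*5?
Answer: -6500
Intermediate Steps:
m(t) = 6*t (m(t) = t + 5*t = 6*t)
A = 20 (A = (6*(-2) + 2)*(-2) = (-12 + 2)*(-2) = -10*(-2) = 20)
((-1*(-11) + 14)*A)*(-13) = ((-1*(-11) + 14)*20)*(-13) = ((11 + 14)*20)*(-13) = (25*20)*(-13) = 500*(-13) = -6500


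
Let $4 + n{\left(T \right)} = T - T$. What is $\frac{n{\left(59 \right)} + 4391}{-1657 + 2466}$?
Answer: $\frac{4387}{809} \approx 5.4227$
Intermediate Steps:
$n{\left(T \right)} = -4$ ($n{\left(T \right)} = -4 + \left(T - T\right) = -4 + 0 = -4$)
$\frac{n{\left(59 \right)} + 4391}{-1657 + 2466} = \frac{-4 + 4391}{-1657 + 2466} = \frac{4387}{809}$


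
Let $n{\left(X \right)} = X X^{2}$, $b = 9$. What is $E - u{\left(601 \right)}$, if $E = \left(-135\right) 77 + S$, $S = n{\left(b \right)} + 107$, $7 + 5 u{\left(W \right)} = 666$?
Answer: $- \frac{48454}{5} \approx -9690.8$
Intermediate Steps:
$n{\left(X \right)} = X^{3}$
$u{\left(W \right)} = \frac{659}{5}$ ($u{\left(W \right)} = - \frac{7}{5} + \frac{1}{5} \cdot 666 = - \frac{7}{5} + \frac{666}{5} = \frac{659}{5}$)
$S = 836$ ($S = 9^{3} + 107 = 729 + 107 = 836$)
$E = -9559$ ($E = \left(-135\right) 77 + 836 = -10395 + 836 = -9559$)
$E - u{\left(601 \right)} = -9559 - \frac{659}{5} = - \frac{48454}{5}$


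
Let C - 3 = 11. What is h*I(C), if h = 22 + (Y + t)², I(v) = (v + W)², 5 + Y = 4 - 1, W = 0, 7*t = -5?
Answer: 5756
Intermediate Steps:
t = -5/7 (t = (⅐)*(-5) = -5/7 ≈ -0.71429)
C = 14 (C = 3 + 11 = 14)
Y = -2 (Y = -5 + (4 - 1) = -5 + 3 = -2)
I(v) = v² (I(v) = (v + 0)² = v²)
h = 1439/49 (h = 22 + (-2 - 5/7)² = 22 + (-19/7)² = 22 + 361/49 = 1439/49 ≈ 29.367)
h*I(C) = (1439/49)*14² = (1439/49)*196 = 5756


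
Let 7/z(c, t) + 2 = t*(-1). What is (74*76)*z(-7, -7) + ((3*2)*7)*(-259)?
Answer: -15022/5 ≈ -3004.4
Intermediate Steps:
z(c, t) = 7/(-2 - t) (z(c, t) = 7/(-2 + t*(-1)) = 7/(-2 - t))
(74*76)*z(-7, -7) + ((3*2)*7)*(-259) = (74*76)*(-7/(2 - 7)) + ((3*2)*7)*(-259) = 5624*(-7/(-5)) + (6*7)*(-259) = 5624*(-7*(-⅕)) + 42*(-259) = 5624*(7/5) - 10878 = 39368/5 - 10878 = -15022/5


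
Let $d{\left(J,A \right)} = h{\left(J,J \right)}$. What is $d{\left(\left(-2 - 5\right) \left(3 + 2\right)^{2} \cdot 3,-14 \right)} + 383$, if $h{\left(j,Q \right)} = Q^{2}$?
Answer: $276008$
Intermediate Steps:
$d{\left(J,A \right)} = J^{2}$
$d{\left(\left(-2 - 5\right) \left(3 + 2\right)^{2} \cdot 3,-14 \right)} + 383 = \left(\left(-2 - 5\right) \left(3 + 2\right)^{2} \cdot 3\right)^{2} + 383 = \left(- 7 \cdot 5^{2} \cdot 3\right)^{2} + 383 = \left(\left(-7\right) 25 \cdot 3\right)^{2} + 383 = \left(\left(-175\right) 3\right)^{2} + 383 = \left(-525\right)^{2} + 383 = 275625 + 383 = 276008$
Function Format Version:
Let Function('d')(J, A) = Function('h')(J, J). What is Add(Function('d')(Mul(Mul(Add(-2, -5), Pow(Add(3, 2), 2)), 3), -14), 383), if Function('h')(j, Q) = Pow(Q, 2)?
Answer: 276008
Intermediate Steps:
Function('d')(J, A) = Pow(J, 2)
Add(Function('d')(Mul(Mul(Add(-2, -5), Pow(Add(3, 2), 2)), 3), -14), 383) = Add(Pow(Mul(Mul(Add(-2, -5), Pow(Add(3, 2), 2)), 3), 2), 383) = Add(Pow(Mul(Mul(-7, Pow(5, 2)), 3), 2), 383) = Add(Pow(Mul(Mul(-7, 25), 3), 2), 383) = Add(Pow(Mul(-175, 3), 2), 383) = Add(Pow(-525, 2), 383) = Add(275625, 383) = 276008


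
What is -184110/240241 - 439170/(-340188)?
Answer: 7145771215/13621184218 ≈ 0.52461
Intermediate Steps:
-184110/240241 - 439170/(-340188) = -184110*1/240241 - 439170*(-1/340188) = -184110/240241 + 73195/56698 = 7145771215/13621184218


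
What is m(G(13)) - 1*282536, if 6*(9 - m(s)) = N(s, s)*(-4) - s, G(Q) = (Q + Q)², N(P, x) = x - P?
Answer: -847243/3 ≈ -2.8241e+5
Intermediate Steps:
G(Q) = 4*Q² (G(Q) = (2*Q)² = 4*Q²)
m(s) = 9 + s/6 (m(s) = 9 - ((s - s)*(-4) - s)/6 = 9 - (0*(-4) - s)/6 = 9 - (0 - s)/6 = 9 - (-1)*s/6 = 9 + s/6)
m(G(13)) - 1*282536 = (9 + (4*13²)/6) - 1*282536 = (9 + (4*169)/6) - 282536 = (9 + (⅙)*676) - 282536 = (9 + 338/3) - 282536 = 365/3 - 282536 = -847243/3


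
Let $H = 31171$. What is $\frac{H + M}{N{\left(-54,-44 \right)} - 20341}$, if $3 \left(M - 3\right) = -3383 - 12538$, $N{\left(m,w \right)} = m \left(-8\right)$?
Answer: $- \frac{25867}{19909} \approx -1.2993$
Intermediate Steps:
$N{\left(m,w \right)} = - 8 m$
$M = -5304$ ($M = 3 + \frac{-3383 - 12538}{3} = 3 + \frac{1}{3} \left(-15921\right) = 3 - 5307 = -5304$)
$\frac{H + M}{N{\left(-54,-44 \right)} - 20341} = \frac{31171 - 5304}{\left(-8\right) \left(-54\right) - 20341} = \frac{25867}{432 - 20341} = \frac{25867}{-19909} = 25867 \left(- \frac{1}{19909}\right) = - \frac{25867}{19909}$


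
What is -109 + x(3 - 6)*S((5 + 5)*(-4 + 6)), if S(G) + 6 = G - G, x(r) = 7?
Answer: -151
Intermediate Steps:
S(G) = -6 (S(G) = -6 + (G - G) = -6 + 0 = -6)
-109 + x(3 - 6)*S((5 + 5)*(-4 + 6)) = -109 + 7*(-6) = -109 - 42 = -151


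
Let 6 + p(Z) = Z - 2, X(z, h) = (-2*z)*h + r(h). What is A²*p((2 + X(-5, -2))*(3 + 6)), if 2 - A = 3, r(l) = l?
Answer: -188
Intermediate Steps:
X(z, h) = h - 2*h*z (X(z, h) = (-2*z)*h + h = -2*h*z + h = h - 2*h*z)
p(Z) = -8 + Z (p(Z) = -6 + (Z - 2) = -6 + (-2 + Z) = -8 + Z)
A = -1 (A = 2 - 1*3 = 2 - 3 = -1)
A²*p((2 + X(-5, -2))*(3 + 6)) = (-1)²*(-8 + (2 - 2*(1 - 2*(-5)))*(3 + 6)) = 1*(-8 + (2 - 2*(1 + 10))*9) = 1*(-8 + (2 - 2*11)*9) = 1*(-8 + (2 - 22)*9) = 1*(-8 - 20*9) = 1*(-8 - 180) = 1*(-188) = -188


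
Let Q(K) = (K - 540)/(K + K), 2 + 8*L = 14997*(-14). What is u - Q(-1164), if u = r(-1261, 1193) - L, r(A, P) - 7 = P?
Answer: 2662094/97 ≈ 27444.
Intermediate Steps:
r(A, P) = 7 + P
L = -26245 (L = -1/4 + (14997*(-14))/8 = -1/4 + (1/8)*(-209958) = -1/4 - 104979/4 = -26245)
Q(K) = (-540 + K)/(2*K) (Q(K) = (-540 + K)/((2*K)) = (-540 + K)*(1/(2*K)) = (-540 + K)/(2*K))
u = 27445 (u = (7 + 1193) - 1*(-26245) = 1200 + 26245 = 27445)
u - Q(-1164) = 27445 - (-540 - 1164)/(2*(-1164)) = 27445 - (-1)*(-1704)/(2*1164) = 27445 - 1*71/97 = 27445 - 71/97 = 2662094/97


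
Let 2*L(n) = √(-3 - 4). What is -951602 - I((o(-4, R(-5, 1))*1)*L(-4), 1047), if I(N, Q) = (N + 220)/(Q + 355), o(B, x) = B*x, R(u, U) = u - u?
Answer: -667073112/701 ≈ -9.5160e+5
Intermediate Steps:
L(n) = I*√7/2 (L(n) = √(-3 - 4)/2 = √(-7)/2 = (I*√7)/2 = I*√7/2)
R(u, U) = 0
I(N, Q) = (220 + N)/(355 + Q)
-951602 - I((o(-4, R(-5, 1))*1)*L(-4), 1047) = -951602 - (220 + (-4*0*1)*(I*√7/2))/(355 + 1047) = -951602 - (220 + (0*1)*(I*√7/2))/1402 = -951602 - (220 + 0*(I*√7/2))/1402 = -951602 - (220 + 0)/1402 = -951602 - 220/1402 = -951602 - 1*110/701 = -951602 - 110/701 = -667073112/701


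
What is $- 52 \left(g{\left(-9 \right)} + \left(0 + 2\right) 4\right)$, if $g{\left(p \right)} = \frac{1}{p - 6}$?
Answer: $- \frac{6188}{15} \approx -412.53$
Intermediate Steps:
$g{\left(p \right)} = \frac{1}{-6 + p}$
$- 52 \left(g{\left(-9 \right)} + \left(0 + 2\right) 4\right) = - 52 \left(\frac{1}{-6 - 9} + \left(0 + 2\right) 4\right) = - 52 \left(\frac{1}{-15} + 2 \cdot 4\right) = - 52 \left(- \frac{1}{15} + 8\right) = \left(-52\right) \frac{119}{15} = - \frac{6188}{15}$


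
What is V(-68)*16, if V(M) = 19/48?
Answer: 19/3 ≈ 6.3333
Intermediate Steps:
V(M) = 19/48 (V(M) = 19*(1/48) = 19/48)
V(-68)*16 = (19/48)*16 = 19/3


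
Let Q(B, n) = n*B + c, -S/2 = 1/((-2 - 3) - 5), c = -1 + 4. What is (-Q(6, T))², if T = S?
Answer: 441/25 ≈ 17.640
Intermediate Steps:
c = 3
S = ⅕ (S = -2/((-2 - 3) - 5) = -2/(-5 - 5) = -2/(-10) = -2*(-⅒) = ⅕ ≈ 0.20000)
T = ⅕ ≈ 0.20000
Q(B, n) = 3 + B*n (Q(B, n) = n*B + 3 = B*n + 3 = 3 + B*n)
(-Q(6, T))² = (-(3 + 6*(⅕)))² = (-(3 + 6/5))² = (-1*21/5)² = (-21/5)² = 441/25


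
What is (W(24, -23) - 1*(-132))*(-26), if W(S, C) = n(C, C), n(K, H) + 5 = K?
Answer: -2704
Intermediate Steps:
n(K, H) = -5 + K
W(S, C) = -5 + C
(W(24, -23) - 1*(-132))*(-26) = ((-5 - 23) - 1*(-132))*(-26) = (-28 + 132)*(-26) = 104*(-26) = -2704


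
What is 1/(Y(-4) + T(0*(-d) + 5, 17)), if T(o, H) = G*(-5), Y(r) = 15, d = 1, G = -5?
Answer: 1/40 ≈ 0.025000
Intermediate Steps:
T(o, H) = 25 (T(o, H) = -5*(-5) = 25)
1/(Y(-4) + T(0*(-d) + 5, 17)) = 1/(15 + 25) = 1/40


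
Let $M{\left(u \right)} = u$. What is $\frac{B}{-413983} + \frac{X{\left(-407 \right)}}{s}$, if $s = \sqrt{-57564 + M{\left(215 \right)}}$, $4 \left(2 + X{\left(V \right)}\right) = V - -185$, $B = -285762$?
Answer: $\frac{285762}{413983} + \frac{115 i \sqrt{57349}}{114698} \approx 0.69028 + 0.24011 i$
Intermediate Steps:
$X{\left(V \right)} = \frac{177}{4} + \frac{V}{4}$ ($X{\left(V \right)} = -2 + \frac{V - -185}{4} = -2 + \frac{V + 185}{4} = -2 + \frac{185 + V}{4} = -2 + \left(\frac{185}{4} + \frac{V}{4}\right) = \frac{177}{4} + \frac{V}{4}$)
$s = i \sqrt{57349}$ ($s = \sqrt{-57564 + 215} = \sqrt{-57349} = i \sqrt{57349} \approx 239.48 i$)
$\frac{B}{-413983} + \frac{X{\left(-407 \right)}}{s} = - \frac{285762}{-413983} + \frac{\frac{177}{4} + \frac{1}{4} \left(-407\right)}{i \sqrt{57349}} = \left(-285762\right) \left(- \frac{1}{413983}\right) + \left(\frac{177}{4} - \frac{407}{4}\right) \left(- \frac{i \sqrt{57349}}{57349}\right) = \frac{285762}{413983} - \frac{115 \left(- \frac{i \sqrt{57349}}{57349}\right)}{2} = \frac{285762}{413983} + \frac{115 i \sqrt{57349}}{114698}$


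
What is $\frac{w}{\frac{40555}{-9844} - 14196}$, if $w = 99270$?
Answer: $- \frac{977213880}{139785979} \approx -6.9908$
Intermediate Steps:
$\frac{w}{\frac{40555}{-9844} - 14196} = \frac{99270}{\frac{40555}{-9844} - 14196} = \frac{99270}{40555 \left(- \frac{1}{9844}\right) - 14196} = \frac{99270}{- \frac{40555}{9844} - 14196} = \frac{99270}{- \frac{139785979}{9844}} = 99270 \left(- \frac{9844}{139785979}\right) = - \frac{977213880}{139785979}$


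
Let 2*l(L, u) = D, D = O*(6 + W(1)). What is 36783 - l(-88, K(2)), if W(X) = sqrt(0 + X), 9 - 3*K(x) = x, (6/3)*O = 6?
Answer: 73545/2 ≈ 36773.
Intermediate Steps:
O = 3 (O = (1/2)*6 = 3)
K(x) = 3 - x/3
W(X) = sqrt(X)
D = 21 (D = 3*(6 + sqrt(1)) = 3*(6 + 1) = 3*7 = 21)
l(L, u) = 21/2 (l(L, u) = (1/2)*21 = 21/2)
36783 - l(-88, K(2)) = 36783 - 1*21/2 = 36783 - 21/2 = 73545/2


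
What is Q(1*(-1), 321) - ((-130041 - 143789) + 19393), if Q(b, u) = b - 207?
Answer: 254229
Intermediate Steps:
Q(b, u) = -207 + b
Q(1*(-1), 321) - ((-130041 - 143789) + 19393) = (-207 + 1*(-1)) - ((-130041 - 143789) + 19393) = (-207 - 1) - (-273830 + 19393) = -208 - 1*(-254437) = -208 + 254437 = 254229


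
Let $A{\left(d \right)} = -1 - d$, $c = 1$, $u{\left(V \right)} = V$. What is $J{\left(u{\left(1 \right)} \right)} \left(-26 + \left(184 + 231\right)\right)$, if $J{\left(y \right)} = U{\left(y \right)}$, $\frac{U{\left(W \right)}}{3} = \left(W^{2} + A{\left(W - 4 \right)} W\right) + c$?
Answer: $4668$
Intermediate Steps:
$U{\left(W \right)} = 3 + 3 W^{2} + 3 W \left(3 - W\right)$ ($U{\left(W \right)} = 3 \left(\left(W^{2} + \left(-1 - \left(W - 4\right)\right) W\right) + 1\right) = 3 \left(\left(W^{2} + \left(-1 - \left(-4 + W\right)\right) W\right) + 1\right) = 3 \left(\left(W^{2} + \left(3 - W\right) W\right) + 1\right) = 3 \left(\left(W^{2} + W \left(3 - W\right)\right) + 1\right) = 3 \left(1 + W^{2} + W \left(3 - W\right)\right) = 3 + 3 W^{2} + 3 W \left(3 - W\right)$)
$J{\left(y \right)} = 3 + 9 y$
$J{\left(u{\left(1 \right)} \right)} \left(-26 + \left(184 + 231\right)\right) = \left(3 + 9 \cdot 1\right) \left(-26 + \left(184 + 231\right)\right) = \left(3 + 9\right) \left(-26 + 415\right) = 12 \cdot 389 = 4668$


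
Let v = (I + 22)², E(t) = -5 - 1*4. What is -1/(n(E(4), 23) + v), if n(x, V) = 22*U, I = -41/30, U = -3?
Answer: -900/323761 ≈ -0.0027798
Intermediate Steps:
I = -41/30 (I = -41*1/30 = -41/30 ≈ -1.3667)
E(t) = -9 (E(t) = -5 - 4 = -9)
n(x, V) = -66 (n(x, V) = 22*(-3) = -66)
v = 383161/900 (v = (-41/30 + 22)² = (619/30)² = 383161/900 ≈ 425.73)
-1/(n(E(4), 23) + v) = -1/(-66 + 383161/900) = -1/323761/900 = -1*900/323761 = -900/323761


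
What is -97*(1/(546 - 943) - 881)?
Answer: 33926526/397 ≈ 85457.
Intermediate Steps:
-97*(1/(546 - 943) - 881) = -97*(1/(-397) - 881) = -97*(-1/397 - 881) = -97*(-349758/397) = 33926526/397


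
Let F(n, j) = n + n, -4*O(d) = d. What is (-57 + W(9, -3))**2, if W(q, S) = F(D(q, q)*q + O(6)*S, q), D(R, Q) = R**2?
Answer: 1988100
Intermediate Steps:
O(d) = -d/4
F(n, j) = 2*n
W(q, S) = -3*S + 2*q**3 (W(q, S) = 2*(q**2*q + (-1/4*6)*S) = 2*(q**3 - 3*S/2) = -3*S + 2*q**3)
(-57 + W(9, -3))**2 = (-57 + (-3*(-3) + 2*9**3))**2 = (-57 + (9 + 2*729))**2 = (-57 + (9 + 1458))**2 = (-57 + 1467)**2 = 1410**2 = 1988100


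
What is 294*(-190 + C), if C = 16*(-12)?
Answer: -112308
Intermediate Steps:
C = -192
294*(-190 + C) = 294*(-190 - 192) = 294*(-382) = -112308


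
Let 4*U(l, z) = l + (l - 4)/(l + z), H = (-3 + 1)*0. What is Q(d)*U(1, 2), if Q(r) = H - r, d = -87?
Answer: 0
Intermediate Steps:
H = 0 (H = -2*0 = 0)
Q(r) = -r (Q(r) = 0 - r = -r)
U(l, z) = l/4 + (-4 + l)/(4*(l + z)) (U(l, z) = (l + (l - 4)/(l + z))/4 = (l + (-4 + l)/(l + z))/4 = l/4 + (-4 + l)/(4*(l + z)))
Q(d)*U(1, 2) = (-1*(-87))*((-4 + 1 + 1² + 1*2)/(4*(1 + 2))) = 87*((¼)*(-4 + 1 + 1 + 2)/3) = 87*((¼)*(⅓)*0) = 87*0 = 0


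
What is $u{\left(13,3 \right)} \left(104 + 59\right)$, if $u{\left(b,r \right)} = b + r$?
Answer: $2608$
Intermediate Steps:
$u{\left(13,3 \right)} \left(104 + 59\right) = \left(13 + 3\right) \left(104 + 59\right) = 16 \cdot 163 = 2608$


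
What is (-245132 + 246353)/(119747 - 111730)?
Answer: 1221/8017 ≈ 0.15230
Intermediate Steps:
(-245132 + 246353)/(119747 - 111730) = 1221/8017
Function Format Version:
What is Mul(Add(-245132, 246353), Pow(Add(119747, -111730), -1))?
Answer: Rational(1221, 8017) ≈ 0.15230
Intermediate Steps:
Mul(Add(-245132, 246353), Pow(Add(119747, -111730), -1)) = Mul(1221, Pow(8017, -1)) = Mul(1221, Rational(1, 8017)) = Rational(1221, 8017)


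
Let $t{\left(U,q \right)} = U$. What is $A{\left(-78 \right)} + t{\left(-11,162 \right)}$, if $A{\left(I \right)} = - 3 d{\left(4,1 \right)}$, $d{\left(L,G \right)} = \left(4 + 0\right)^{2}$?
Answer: $-59$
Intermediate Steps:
$d{\left(L,G \right)} = 16$ ($d{\left(L,G \right)} = 4^{2} = 16$)
$A{\left(I \right)} = -48$ ($A{\left(I \right)} = \left(-3\right) 16 = -48$)
$A{\left(-78 \right)} + t{\left(-11,162 \right)} = -48 - 11 = -59$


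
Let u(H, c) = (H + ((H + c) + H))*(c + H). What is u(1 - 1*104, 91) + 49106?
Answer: 51722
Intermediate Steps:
u(H, c) = (H + c)*(c + 3*H) (u(H, c) = (H + (c + 2*H))*(H + c) = (c + 3*H)*(H + c) = (H + c)*(c + 3*H))
u(1 - 1*104, 91) + 49106 = (91² + 3*(1 - 1*104)² + 4*(1 - 1*104)*91) + 49106 = (8281 + 3*(1 - 104)² + 4*(1 - 104)*91) + 49106 = (8281 + 3*(-103)² + 4*(-103)*91) + 49106 = (8281 + 3*10609 - 37492) + 49106 = (8281 + 31827 - 37492) + 49106 = 2616 + 49106 = 51722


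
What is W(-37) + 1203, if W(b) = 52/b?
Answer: 44459/37 ≈ 1201.6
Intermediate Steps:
W(-37) + 1203 = 52/(-37) + 1203 = 52*(-1/37) + 1203 = -52/37 + 1203 = 44459/37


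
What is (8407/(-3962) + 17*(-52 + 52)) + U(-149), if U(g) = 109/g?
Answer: -240643/84334 ≈ -2.8535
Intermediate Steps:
(8407/(-3962) + 17*(-52 + 52)) + U(-149) = (8407/(-3962) + 17*(-52 + 52)) + 109/(-149) = (8407*(-1/3962) + 17*0) + 109*(-1/149) = (-1201/566 + 0) - 109/149 = -1201/566 - 109/149 = -240643/84334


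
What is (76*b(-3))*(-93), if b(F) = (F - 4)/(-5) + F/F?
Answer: -84816/5 ≈ -16963.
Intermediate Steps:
b(F) = 9/5 - F/5 (b(F) = (-4 + F)*(-⅕) + 1 = (⅘ - F/5) + 1 = 9/5 - F/5)
(76*b(-3))*(-93) = (76*(9/5 - ⅕*(-3)))*(-93) = (76*(9/5 + ⅗))*(-93) = (76*(12/5))*(-93) = (912/5)*(-93) = -84816/5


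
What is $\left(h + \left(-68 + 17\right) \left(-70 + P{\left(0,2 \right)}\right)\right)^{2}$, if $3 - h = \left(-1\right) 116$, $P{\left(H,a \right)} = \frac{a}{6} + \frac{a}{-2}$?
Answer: $13860729$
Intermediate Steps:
$P{\left(H,a \right)} = - \frac{a}{3}$ ($P{\left(H,a \right)} = a \frac{1}{6} + a \left(- \frac{1}{2}\right) = \frac{a}{6} - \frac{a}{2} = - \frac{a}{3}$)
$h = 119$ ($h = 3 - \left(-1\right) 116 = 3 - -116 = 3 + 116 = 119$)
$\left(h + \left(-68 + 17\right) \left(-70 + P{\left(0,2 \right)}\right)\right)^{2} = \left(119 + \left(-68 + 17\right) \left(-70 - \frac{2}{3}\right)\right)^{2} = \left(119 - 51 \left(-70 - \frac{2}{3}\right)\right)^{2} = \left(119 - -3604\right)^{2} = \left(119 + 3604\right)^{2} = 3723^{2} = 13860729$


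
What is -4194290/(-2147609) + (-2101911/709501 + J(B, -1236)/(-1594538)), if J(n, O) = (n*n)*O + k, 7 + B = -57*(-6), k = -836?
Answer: 104452674981766641091/1214823277855079321 ≈ 85.982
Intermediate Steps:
B = 335 (B = -7 - 57*(-6) = -7 + 342 = 335)
J(n, O) = -836 + O*n² (J(n, O) = (n*n)*O - 836 = n²*O - 836 = O*n² - 836 = -836 + O*n²)
-4194290/(-2147609) + (-2101911/709501 + J(B, -1236)/(-1594538)) = -4194290/(-2147609) + (-2101911/709501 + (-836 - 1236*335²)/(-1594538)) = -4194290*(-1/2147609) + (-2101911*1/709501 + (-836 - 1236*112225)*(-1/1594538)) = 4194290/2147609 + (-2101911/709501 + (-836 - 138710100)*(-1/1594538)) = 4194290/2147609 + (-2101911/709501 - 138710936*(-1/1594538)) = 4194290/2147609 + (-2101911/709501 + 69355468/797269) = 4194290/2147609 + 47531985420409/565663152769 = 104452674981766641091/1214823277855079321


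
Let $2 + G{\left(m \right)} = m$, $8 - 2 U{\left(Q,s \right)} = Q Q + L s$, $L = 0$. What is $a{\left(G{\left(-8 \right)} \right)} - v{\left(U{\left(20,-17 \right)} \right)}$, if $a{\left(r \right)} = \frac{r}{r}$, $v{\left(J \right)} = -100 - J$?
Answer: $-95$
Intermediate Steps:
$U{\left(Q,s \right)} = 4 - \frac{Q^{2}}{2}$ ($U{\left(Q,s \right)} = 4 - \frac{Q Q + 0 s}{2} = 4 - \frac{Q^{2} + 0}{2} = 4 - \frac{Q^{2}}{2}$)
$G{\left(m \right)} = -2 + m$
$a{\left(r \right)} = 1$
$a{\left(G{\left(-8 \right)} \right)} - v{\left(U{\left(20,-17 \right)} \right)} = 1 - \left(-100 - \left(4 - \frac{20^{2}}{2}\right)\right) = 1 - \left(-100 - \left(4 - 200\right)\right) = 1 - \left(-100 - -196\right) = 1 - \left(-100 + 196\right) = 1 - 96 = -95$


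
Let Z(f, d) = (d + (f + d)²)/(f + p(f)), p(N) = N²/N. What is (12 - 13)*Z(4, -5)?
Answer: ½ ≈ 0.50000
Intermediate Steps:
p(N) = N
Z(f, d) = (d + (d + f)²)/(2*f) (Z(f, d) = (d + (f + d)²)/(f + f) = (d + (d + f)²)/((2*f)) = (d + (d + f)²)*(1/(2*f)) = (d + (d + f)²)/(2*f))
(12 - 13)*Z(4, -5) = (12 - 13)*((½)*(-5 + (-5 + 4)²)/4) = -(-5 + (-1)²)/(2*4) = -(-5 + 1)/(2*4) = -(-4)/(2*4) = -1*(-½) = ½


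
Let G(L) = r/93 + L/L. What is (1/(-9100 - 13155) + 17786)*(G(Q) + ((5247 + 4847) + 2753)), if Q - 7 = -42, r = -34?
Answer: 94589297398414/413943 ≈ 2.2851e+8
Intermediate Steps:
Q = -35 (Q = 7 - 42 = -35)
G(L) = 59/93 (G(L) = -34/93 + L/L = -34*1/93 + 1 = -34/93 + 1 = 59/93)
(1/(-9100 - 13155) + 17786)*(G(Q) + ((5247 + 4847) + 2753)) = (1/(-9100 - 13155) + 17786)*(59/93 + ((5247 + 4847) + 2753)) = (1/(-22255) + 17786)*(59/93 + (10094 + 2753)) = (-1/22255 + 17786)*(59/93 + 12847) = (395827429/22255)*(1194830/93) = 94589297398414/413943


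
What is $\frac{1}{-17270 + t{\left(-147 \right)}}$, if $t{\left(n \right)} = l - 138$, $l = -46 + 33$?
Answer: $- \frac{1}{17421} \approx -5.7402 \cdot 10^{-5}$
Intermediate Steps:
$l = -13$
$t{\left(n \right)} = -151$ ($t{\left(n \right)} = -13 - 138 = -151$)
$\frac{1}{-17270 + t{\left(-147 \right)}} = \frac{1}{-17270 - 151} = \frac{1}{-17421} = - \frac{1}{17421}$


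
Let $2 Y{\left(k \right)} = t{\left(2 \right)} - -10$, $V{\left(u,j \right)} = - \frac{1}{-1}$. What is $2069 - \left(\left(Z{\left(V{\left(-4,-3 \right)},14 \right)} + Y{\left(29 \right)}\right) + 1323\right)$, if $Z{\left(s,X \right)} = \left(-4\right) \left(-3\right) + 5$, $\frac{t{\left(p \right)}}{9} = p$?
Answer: $715$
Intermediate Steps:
$t{\left(p \right)} = 9 p$
$V{\left(u,j \right)} = 1$ ($V{\left(u,j \right)} = \left(-1\right) \left(-1\right) = 1$)
$Z{\left(s,X \right)} = 17$ ($Z{\left(s,X \right)} = 12 + 5 = 17$)
$Y{\left(k \right)} = 14$ ($Y{\left(k \right)} = \frac{9 \cdot 2 - -10}{2} = \frac{18 + 10}{2} = \frac{1}{2} \cdot 28 = 14$)
$2069 - \left(\left(Z{\left(V{\left(-4,-3 \right)},14 \right)} + Y{\left(29 \right)}\right) + 1323\right) = 2069 - \left(\left(17 + 14\right) + 1323\right) = 2069 - \left(31 + 1323\right) = 2069 - 1354 = 715$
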